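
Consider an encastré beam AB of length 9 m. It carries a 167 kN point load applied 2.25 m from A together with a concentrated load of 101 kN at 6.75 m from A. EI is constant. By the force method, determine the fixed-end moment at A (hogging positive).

M_A = 254 kN·m

Take the two fixed-end moments M_A, M_B as redundants; the released structure is the simple span AB.
End rotations of the released simple span under the applied load (×1/EI):
  at A: point load 167 at a = 2.25: Pab(L + b)/(6LEI) = 739.8/EI
  at B: point load 167 at a = 2.25: Pab(L + a)/(6LEI) = 528.4/EI
  at A: point load 101 at a = 6.75: Pab(L + b)/(6LEI) = 319.6/EI
  at B: point load 101 at a = 6.75: Pab(L + a)/(6LEI) = 447.4/EI
  θ_A0 = 1059/EI,  θ_B0 = 975.8/EI
Flexibility coefficients: a unit moment at one end gives L/(3EI) there and L/(6EI) at the far end, so f₁₁ = f₂₂ = 3/EI and f₁₂ = f₂₁ = 1.5/EI.
Compatibility — zero rotation at each built-in end:
  3 M_A + 1.5 M_B = 1059
  1.5 M_A + 3 M_B = 975.8
Solving the pair gives M_A = 254 kN·m and M_B = 198.3 kN·m (hogging).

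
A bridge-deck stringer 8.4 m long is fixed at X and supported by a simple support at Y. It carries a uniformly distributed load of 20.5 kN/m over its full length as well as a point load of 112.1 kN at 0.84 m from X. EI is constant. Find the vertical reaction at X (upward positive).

Choose R_Y as the redundant. The primary structure is the cantilever fixed at X.
Downward deflection at the released point Y due to the loads:
  UDL 20.5: wL⁴/(8EI) = 12758/EI
  point load 112.1 at a = 0.84: Pa²(3L − a)/(6EI) = 321.1/EI
  δ_0 = 13079/EI
Flexibility coefficient — unit upward force at Y: δ_{YY} = L³/(3EI) = 197.6/EI.
Compatibility at Y: δ_0 − R_Y·δ_{YY} = 0, so R_Y = 13079/197.6 = 66.2 kN.
Vertical equilibrium: R_X = ΣP − R_Y = 284.3 − 66.2 = 218.1 kN.

R_X = 218.1 kN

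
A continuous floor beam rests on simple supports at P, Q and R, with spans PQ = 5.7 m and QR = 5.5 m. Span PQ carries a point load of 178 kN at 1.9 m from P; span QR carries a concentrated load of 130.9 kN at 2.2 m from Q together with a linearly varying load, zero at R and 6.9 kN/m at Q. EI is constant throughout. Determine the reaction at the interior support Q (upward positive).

Take M_Q as the redundant. Released structure: two simple spans PQ and QR with a hinge at Q.
Rotations at Q on the released spans (each span's end-slope, ×1/EI):
  span PQ: point load 178 at a = 1.9: Pab(L + a)/(6LEI) = 285.6/EI
  span QR: point load 130.9 at a = 2.2: Pab(L + b)/(6LEI) = 253.4/EI
  span QR: triangular load, peak 6.9: w₀L³/(45EI) = 25.51/EI
  relative rotation θ_0 = (285.6 + 278.9)/EI = 564.5/EI
A unit hogging moment at Q produces rotation L₁/(3EI) + L₂/(3EI) = 3.733/EI.
Compatibility: M_Q·(L₁+L₂)/(3EI) = θ_0, giving M_Q = 151.2 kN·m (hogging).
Span PQ, ΣM about P with M_Q applied at Q: R_Q^{PQ}·5.7 = 338.2 + 151.2, so R_Q^{PQ} = 85.86 kN and R_P = 178 − 85.86 = 92.14 kN.
Span QR, ΣM about R: R_Q^{QR}·5.5 = 501.5 + 151.2, so R_Q^{QR} = 118.7 kN and R_R = 149.9 − 118.7 = 31.19 kN.
R_Q = 85.86 + 118.7 = 204.5 kN.

R_Q = 204.5 kN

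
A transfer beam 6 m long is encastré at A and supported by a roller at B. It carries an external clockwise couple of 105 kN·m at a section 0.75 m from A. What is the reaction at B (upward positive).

Remove the prop at B; the released (primary) structure is a cantilever built in at A.
Downward deflection at the released point B due to the loads:
  clockwise couple 105 at a = 0.75: M₀a(2L − a)/(2EI) = 443/EI
Tip deflection under a unit load at B: L³/(3EI) = 72/EI.
Compatibility at B: δ_0 − R_B·δ_{BB} = 0, so R_B = 443/72 = 6.152 kN.

R_B = 6.152 kN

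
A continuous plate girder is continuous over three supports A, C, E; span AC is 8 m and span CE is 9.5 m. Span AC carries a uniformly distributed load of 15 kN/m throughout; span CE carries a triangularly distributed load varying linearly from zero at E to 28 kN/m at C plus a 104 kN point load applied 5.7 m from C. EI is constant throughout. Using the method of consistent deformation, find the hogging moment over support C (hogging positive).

M_C = 236.4 kN·m

Release continuity at C by inserting a hinge; the redundant is the internal moment M_C. The primary structure is two simply-supported spans AC and CE.
Discontinuity in slope at C on the released structure — sum the simple-span end rotations:
  span AC: UDL 15: wL³/(24EI) = 320/EI
  span CE: triangular load, peak 28: w₀L³/(45EI) = 533.5/EI
  span CE: point load 104 at a = 5.7: Pab(L + b)/(6LEI) = 525.6/EI
  relative rotation θ_0 = (320 + 1059)/EI = 1379/EI
A unit hogging moment at C produces rotation L₁/(3EI) + L₂/(3EI) = 5.833/EI.
Compatibility: M_C·(L₁+L₂)/(3EI) = θ_0, giving M_C = 236.4 kN·m (hogging).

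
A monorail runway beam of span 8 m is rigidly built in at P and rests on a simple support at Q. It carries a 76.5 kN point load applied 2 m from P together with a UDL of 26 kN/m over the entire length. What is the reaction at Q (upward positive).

Choose R_Q as the redundant. The primary structure is the cantilever fixed at P.
Free-end deflection of the primary structure under the applied loading (downward +):
  point load 76.5 at a = 2: Pa²(3L − a)/(6EI) = 1122/EI
  UDL 26: wL⁴/(8EI) = 13312/EI
  δ_0 = 14434/EI
Flexibility coefficient — unit upward force at Q: δ_{QQ} = L³/(3EI) = 170.7/EI.
The prop prevents deflection at Q: R_Q = δ_0/δ_{QQ} = 14434/170.7 = 84.57 kN.

R_Q = 84.57 kN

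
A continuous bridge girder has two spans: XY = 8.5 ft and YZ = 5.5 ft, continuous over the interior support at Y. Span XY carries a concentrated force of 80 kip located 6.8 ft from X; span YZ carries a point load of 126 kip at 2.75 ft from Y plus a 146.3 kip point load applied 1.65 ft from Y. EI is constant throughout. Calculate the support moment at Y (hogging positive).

Insert a hinge at Y; M_Y is the redundant, and each span becomes simply supported.
Discontinuity in slope at Y on the released structure — sum the simple-span end rotations:
  span XY: point load 80 at a = 6.8: Pab(L + a)/(6LEI) = 277.4/EI
  span YZ: point load 126 at a = 2.75: Pab(L + b)/(6LEI) = 238.2/EI
  span YZ: point load 146.3 at a = 1.65: Pab(L + b)/(6LEI) = 263.3/EI
  relative rotation θ_0 = (277.4 + 501.5)/EI = 779/EI
A unit hogging moment at Y produces rotation L₁/(3EI) + L₂/(3EI) = 4.667/EI.
Slope continuity at Y: θ_0 = M_Y·4.667/EI, so M_Y = 779/4.667 = 166.9 kip·ft (hogging).

M_Y = 166.9 kip·ft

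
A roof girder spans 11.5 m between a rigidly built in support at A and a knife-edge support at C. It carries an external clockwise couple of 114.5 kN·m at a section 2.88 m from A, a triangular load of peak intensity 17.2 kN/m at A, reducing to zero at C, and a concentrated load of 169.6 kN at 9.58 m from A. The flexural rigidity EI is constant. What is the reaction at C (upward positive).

Choose R_C as the redundant. The primary structure is the cantilever fixed at A.
Free-end deflection of the primary structure under the applied loading (downward +):
  clockwise couple 114.5 at a = 2.88: M₀a(2L − a)/(2EI) = 3317/EI
  triangular load, peak 17.2 at the fixed end: w₀L⁴/(30EI) = 10028/EI
  point load 169.6 at a = 9.58: Pa²(3L − a)/(6EI) = 64648/EI
  δ_0 = 77993/EI
Flexibility coefficient — unit upward force at C: δ_{CC} = L³/(3EI) = 507/EI.
The prop prevents deflection at C: R_C = δ_0/δ_{CC} = 77993/507 = 153.8 kN.

R_C = 153.8 kN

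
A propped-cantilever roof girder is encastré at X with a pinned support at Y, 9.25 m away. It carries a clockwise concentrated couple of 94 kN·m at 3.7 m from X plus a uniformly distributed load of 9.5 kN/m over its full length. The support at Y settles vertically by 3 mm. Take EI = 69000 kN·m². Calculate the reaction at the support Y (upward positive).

Release the roller at Y. Primary structure: cantilever fixed at X.
Primary-structure tip deflection at Y by superposition:
  clockwise couple 94 at a = 3.7: M₀a(2L − a)/(2EI) = 2574/EI
  UDL 9.5: wL⁴/(8EI) = 8694/EI
  δ_0 = 11267/EI
Flexibility coefficient — unit upward force at Y: δ_{YY} = L³/(3EI) = 263.8/EI.
With EI = 69000 kN·m²: δ_0 = 0.16329 m and δ_{YY} = 0.003823 m/kN.
Compatibility — the beam at Y must follow the support down by 0.003 m: δ_0 − R_Y·δ_{YY} = 0.003, so R_Y = (0.16329 − 0.003)/0.003823 = 41.92 kN.

R_Y = 41.92 kN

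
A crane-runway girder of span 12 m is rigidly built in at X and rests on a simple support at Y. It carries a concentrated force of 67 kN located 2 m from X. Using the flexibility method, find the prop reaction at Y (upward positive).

Remove the prop at Y; the released (primary) structure is a cantilever built in at X.
Primary-structure tip deflection at Y by superposition:
  point load 67 at a = 2: Pa²(3L − a)/(6EI) = 1519/EI
Flexibility coefficient — unit upward force at Y: δ_{YY} = L³/(3EI) = 576/EI.
Compatibility at Y: δ_0 − R_Y·δ_{YY} = 0, so R_Y = 1519/576 = 2.637 kN.

R_Y = 2.637 kN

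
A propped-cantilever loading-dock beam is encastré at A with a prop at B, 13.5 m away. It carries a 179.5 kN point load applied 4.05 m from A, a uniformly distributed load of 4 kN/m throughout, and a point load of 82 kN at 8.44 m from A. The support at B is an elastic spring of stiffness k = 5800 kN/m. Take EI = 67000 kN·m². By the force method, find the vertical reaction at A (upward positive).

Choose R_B as the redundant. The primary structure is the cantilever fixed at A.
Free-end deflection of the primary structure under the applied loading (downward +):
  point load 179.5 at a = 4.05: Pa²(3L − a)/(6EI) = 17886/EI
  UDL 4: wL⁴/(8EI) = 16608/EI
  point load 82 at a = 8.44: Pa²(3L − a)/(6EI) = 31211/EI
  δ_0 = 65705/EI
Tip deflection under a unit load at B: L³/(3EI) = 820.1/EI.
With EI = 67000 kN·m²: δ_0 = 0.98067 m and δ_{BB} = 0.012241 m/kN.
Compatibility — the spring shortens by R_B/k under the reaction it provides: δ_0 − R_B·δ_{BB} = R_B/k. With 1/k = 0.000172 m/kN, R_B = δ_0 / (δ_{BB} + 1/k) = 0.98067 / (0.012241 + 0.000172) = 79 kN.
Vertical equilibrium: R_A = ΣP − R_B = 315.5 − 79 = 236.5 kN.

R_A = 236.5 kN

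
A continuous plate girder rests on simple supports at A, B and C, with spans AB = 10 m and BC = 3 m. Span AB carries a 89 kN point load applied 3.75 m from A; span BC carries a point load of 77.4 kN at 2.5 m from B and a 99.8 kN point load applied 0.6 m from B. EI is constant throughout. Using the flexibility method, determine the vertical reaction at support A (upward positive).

Take M_B as the redundant. Released structure: two simple spans AB and BC with a hinge at B.
Discontinuity in slope at B on the released structure — sum the simple-span end rotations:
  span AB: point load 89 at a = 3.75: Pab(L + a)/(6LEI) = 478/EI
  span BC: point load 77.4 at a = 2.5: Pab(L + b)/(6LEI) = 18.81/EI
  span BC: point load 99.8 at a = 0.6: Pab(L + b)/(6LEI) = 43.11/EI
  relative rotation θ_0 = (478 + 61.93)/EI = 540/EI
A unit hogging moment at B produces rotation L₁/(3EI) + L₂/(3EI) = 4.333/EI.
Slope continuity at B: θ_0 = M_B·4.333/EI, so M_B = 540/4.333 = 124.6 kN·m (hogging).
Span AB, ΣM about A with M_B applied at B: R_B^{AB}·10 = 333.8 + 124.6, so R_B^{AB} = 45.84 kN and R_A = 89 − 45.84 = 43.16 kN.

R_A = 43.16 kN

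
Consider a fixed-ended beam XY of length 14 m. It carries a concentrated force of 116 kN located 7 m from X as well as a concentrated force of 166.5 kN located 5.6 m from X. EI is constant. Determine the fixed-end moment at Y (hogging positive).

M_Y = 426.8 kN·m

Take the two fixed-end moments M_X, M_Y as redundants; the released structure is the simple span XY.
Simple-span end rotations at X and Y under the given loads:
  at X: point load 116 at a = 7: Pab(L + b)/(6LEI) = 1421/EI
  at Y: point load 116 at a = 7: Pab(L + a)/(6LEI) = 1421/EI
  at X: point load 166.5 at a = 5.6: Pab(L + b)/(6LEI) = 2089/EI
  at Y: point load 166.5 at a = 5.6: Pab(L + a)/(6LEI) = 1828/EI
  θ_X0 = 3510/EI,  θ_Y0 = 3249/EI
Flexibility coefficients: a unit moment at one end gives L/(3EI) there and L/(6EI) at the far end, so f₁₁ = f₂₂ = 4.667/EI and f₁₂ = f₂₁ = 2.333/EI.
Compatibility — zero rotation at each built-in end:
  4.667 M_X + 2.333 M_Y = 3510
  2.333 M_X + 4.667 M_Y = 3249
Solving the pair gives M_X = 538.7 kN·m and M_Y = 426.8 kN·m (hogging).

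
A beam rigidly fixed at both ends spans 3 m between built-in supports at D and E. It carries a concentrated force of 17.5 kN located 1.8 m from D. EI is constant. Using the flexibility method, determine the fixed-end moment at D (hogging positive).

M_D = 5.04 kN·m

Take the two fixed-end moments M_D, M_E as redundants; the released structure is the simple span DE.
Simple-span end rotations at D and E under the given loads:
  at D: point load 17.5 at a = 1.8: Pab(L + b)/(6LEI) = 8.82/EI
  at E: point load 17.5 at a = 1.8: Pab(L + a)/(6LEI) = 10.08/EI
  θ_D0 = 8.82/EI,  θ_E0 = 10.08/EI
Flexibility coefficients: a unit moment at one end gives L/(3EI) there and L/(6EI) at the far end, so f₁₁ = f₂₂ = 1/EI and f₁₂ = f₂₁ = 0.5/EI.
Compatibility — zero rotation at each built-in end:
  1 M_D + 0.5 M_E = 8.82
  0.5 M_D + 1 M_E = 10.08
Solving the pair gives M_D = 5.04 kN·m and M_E = 7.56 kN·m (hogging).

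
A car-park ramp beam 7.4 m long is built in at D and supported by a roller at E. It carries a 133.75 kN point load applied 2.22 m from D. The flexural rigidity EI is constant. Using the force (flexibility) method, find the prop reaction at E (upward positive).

Choose R_E as the redundant. The primary structure is the cantilever fixed at D.
Primary-structure tip deflection at E by superposition:
  point load 133.75 at a = 2.22: Pa²(3L − a)/(6EI) = 2195/EI
Tip deflection under a unit load at E: L³/(3EI) = 135.1/EI.
The prop prevents deflection at E: R_E = δ_0/δ_{EE} = 2195/135.1 = 16.25 kN.

R_E = 16.25 kN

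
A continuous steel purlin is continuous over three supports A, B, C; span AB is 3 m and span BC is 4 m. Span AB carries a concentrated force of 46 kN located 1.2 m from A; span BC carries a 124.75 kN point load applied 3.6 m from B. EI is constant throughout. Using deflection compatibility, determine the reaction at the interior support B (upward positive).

Release continuity at B by inserting a hinge; the redundant is the internal moment M_B. The primary structure is two simply-supported spans AB and BC.
Rotations at B on the released spans (each span's end-slope, ×1/EI):
  span AB: point load 46 at a = 1.2: Pab(L + a)/(6LEI) = 23.18/EI
  span BC: point load 124.75 at a = 3.6: Pab(L + b)/(6LEI) = 32.93/EI
  relative rotation θ_0 = (23.18 + 32.93)/EI = 56.12/EI
A unit hogging moment at B produces rotation L₁/(3EI) + L₂/(3EI) = 2.333/EI.
Slope continuity at B: θ_0 = M_B·2.333/EI, so M_B = 56.12/2.333 = 24.05 kN·m (hogging).
Span AB, ΣM about A with M_B applied at B: R_B^{AB}·3 = 55.2 + 24.05, so R_B^{AB} = 26.42 kN and R_A = 46 − 26.42 = 19.58 kN.
Span BC, ΣM about C: R_B^{BC}·4 = 49.9 + 24.05, so R_B^{BC} = 18.49 kN and R_C = 124.8 − 18.49 = 106.3 kN.
R_B = 26.42 + 18.49 = 44.9 kN.

R_B = 44.9 kN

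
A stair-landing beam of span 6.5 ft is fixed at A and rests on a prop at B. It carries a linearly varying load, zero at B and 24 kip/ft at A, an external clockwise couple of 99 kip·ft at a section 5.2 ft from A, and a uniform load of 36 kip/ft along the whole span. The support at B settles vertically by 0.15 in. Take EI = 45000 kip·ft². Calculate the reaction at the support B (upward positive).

R_B = 119.1 kip

Release the roller at B. Primary structure: cantilever fixed at A.
Primary-structure tip deflection at B by superposition:
  triangular load, peak 24 at the fixed end: w₀L⁴/(30EI) = 1428/EI
  clockwise couple 99 at a = 5.2: M₀a(2L − a)/(2EI) = 2008/EI
  UDL 36: wL⁴/(8EI) = 8033/EI
  δ_0 = 11469/EI
Flexibility coefficient — unit upward force at B: δ_{BB} = L³/(3EI) = 91.54/EI.
With EI = 45000 kip·ft²: δ_0 = 0.25486 ft and δ_{BB} = 0.002034 ft/kip.
Compatibility — the beam at B must follow the support down by 0.0125 ft: δ_0 − R_B·δ_{BB} = 0.0125, so R_B = (0.25486 − 0.0125)/0.002034 = 119.1 kip.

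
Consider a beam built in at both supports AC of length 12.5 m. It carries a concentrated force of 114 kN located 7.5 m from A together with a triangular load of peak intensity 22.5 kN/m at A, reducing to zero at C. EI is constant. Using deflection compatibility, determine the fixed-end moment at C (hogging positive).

M_C = 322.4 kN·m

Release both end moments; the primary structure is a simply-supported span AC with redundants M_A and M_C.
End rotations of the released simple span under the applied load (×1/EI):
  at A: point load 114 at a = 7.5: Pab(L + b)/(6LEI) = 997.5/EI
  at C: point load 114 at a = 7.5: Pab(L + a)/(6LEI) = 1140/EI
  at A: triangular load, peak 22.5: w₀L³/(45EI) = 976.6/EI
  at C: triangular load, peak 22.5: 7w₀L³/(360EI) = 854.5/EI
  θ_A0 = 1974/EI,  θ_C0 = 1994/EI
Flexibility coefficients: a unit moment at one end gives L/(3EI) there and L/(6EI) at the far end, so f₁₁ = f₂₂ = 4.167/EI and f₁₂ = f₂₁ = 2.083/EI.
Compatibility — zero rotation at each built-in end:
  4.167 M_A + 2.083 M_C = 1974
  2.083 M_A + 4.167 M_C = 1994
Solving the pair gives M_A = 312.6 kN·m and M_C = 322.4 kN·m (hogging).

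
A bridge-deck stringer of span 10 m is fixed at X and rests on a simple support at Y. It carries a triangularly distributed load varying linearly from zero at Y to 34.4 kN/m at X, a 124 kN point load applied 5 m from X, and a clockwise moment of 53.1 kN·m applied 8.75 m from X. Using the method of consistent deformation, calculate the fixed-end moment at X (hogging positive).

M_X = 436.5 kN·m

Release the roller at Y. Primary structure: cantilever fixed at X.
Deflection at Y on the released cantilever, summing each load's contribution:
  triangular load, peak 34.4 at the fixed end: w₀L⁴/(30EI) = 11467/EI
  point load 124 at a = 5: Pa²(3L − a)/(6EI) = 12917/EI
  clockwise couple 53.1 at a = 8.75: M₀a(2L − a)/(2EI) = 2614/EI
  δ_0 = 26997/EI
Tip deflection under a unit load at Y: L³/(3EI) = 333.3/EI.
The prop prevents deflection at Y: R_Y = δ_0/δ_{YY} = 26997/333.3 = 80.99 kN.
Moment equilibrium about X: M_X = Σ(load moments about X) − R_Y·L = 1246 − 80.99×10 = 436.5 kN·m.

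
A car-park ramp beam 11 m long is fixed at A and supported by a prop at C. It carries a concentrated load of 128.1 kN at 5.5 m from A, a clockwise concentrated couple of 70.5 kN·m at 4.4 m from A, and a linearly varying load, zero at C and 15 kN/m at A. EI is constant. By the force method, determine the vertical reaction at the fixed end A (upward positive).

R_A = 147.9 kN

Choose R_C as the redundant. The primary structure is the cantilever fixed at A.
Deflection at C on the released cantilever, summing each load's contribution:
  point load 128.1 at a = 5.5: Pa²(3L − a)/(6EI) = 17761/EI
  clockwise couple 70.5 at a = 4.4: M₀a(2L − a)/(2EI) = 2730/EI
  triangular load, peak 15 at the fixed end: w₀L⁴/(30EI) = 7320/EI
  δ_0 = 27811/EI
Flexibility coefficient — unit upward force at C: δ_{CC} = L³/(3EI) = 443.7/EI.
Compatibility at C: δ_0 − R_C·δ_{CC} = 0, so R_C = 27811/443.7 = 62.68 kN.
Vertical equilibrium: R_A = ΣP − R_C = 210.6 − 62.68 = 147.9 kN.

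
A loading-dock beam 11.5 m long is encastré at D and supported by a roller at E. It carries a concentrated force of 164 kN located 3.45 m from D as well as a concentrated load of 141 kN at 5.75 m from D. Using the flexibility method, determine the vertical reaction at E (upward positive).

Choose R_E as the redundant. The primary structure is the cantilever fixed at D.
Downward deflection at the released point E due to the loads:
  point load 164 at a = 3.45: Pa²(3L − a)/(6EI) = 10102/EI
  point load 141 at a = 5.75: Pa²(3L − a)/(6EI) = 22338/EI
  δ_0 = 32440/EI
Tip deflection under a unit load at E: L³/(3EI) = 507/EI.
The prop prevents deflection at E: R_E = δ_0/δ_{EE} = 32440/507 = 63.99 kN.

R_E = 63.99 kN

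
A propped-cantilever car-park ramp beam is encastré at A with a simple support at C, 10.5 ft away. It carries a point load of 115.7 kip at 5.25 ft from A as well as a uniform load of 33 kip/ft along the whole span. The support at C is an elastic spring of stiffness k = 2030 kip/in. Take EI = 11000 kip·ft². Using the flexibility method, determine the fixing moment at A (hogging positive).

Choose R_C as the redundant. The primary structure is the cantilever fixed at A.
Deflection at C on the released cantilever, summing each load's contribution:
  point load 115.7 at a = 5.25: Pa²(3L − a)/(6EI) = 13952/EI
  UDL 33: wL⁴/(8EI) = 50140/EI
  δ_0 = 64091/EI
Flexibility coefficient — unit upward force at C: δ_{CC} = L³/(3EI) = 385.9/EI.
With EI = 11000 kip·ft²: δ_0 = 5.8265 ft and δ_{CC} = 0.03508 ft/kip.
Compatibility — the spring shortens by R_C/k under the reaction it provides: δ_0 − R_C·δ_{CC} = R_C/k. With 1/k = 1/(2030×12) ft/kip = 0.000041 ft/kip, R_C = δ_0 / (δ_{CC} + 1/k) = 5.8265 / (0.03508 + 0.000041) = 165.9 kip.
Moment equilibrium about A: M_A = Σ(load moments about A) − R_C·L = 2427 − 165.9×10.5 = 684.6 kip·ft.

M_A = 684.6 kip·ft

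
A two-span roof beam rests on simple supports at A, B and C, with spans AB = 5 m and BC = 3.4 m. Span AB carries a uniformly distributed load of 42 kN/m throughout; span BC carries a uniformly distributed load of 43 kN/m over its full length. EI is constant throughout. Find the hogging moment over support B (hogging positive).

M_B = 103.3 kN·m

Take M_B as the redundant. Released structure: two simple spans AB and BC with a hinge at B.
Discontinuity in slope at B on the released structure — sum the simple-span end rotations:
  span AB: UDL 42: wL³/(24EI) = 218.8/EI
  span BC: UDL 43: wL³/(24EI) = 70.42/EI
  relative rotation θ_0 = (218.8 + 70.42)/EI = 289.2/EI
A unit hogging moment at B produces rotation L₁/(3EI) + L₂/(3EI) = 2.8/EI.
Slope continuity at B: θ_0 = M_B·2.8/EI, so M_B = 289.2/2.8 = 103.3 kN·m (hogging).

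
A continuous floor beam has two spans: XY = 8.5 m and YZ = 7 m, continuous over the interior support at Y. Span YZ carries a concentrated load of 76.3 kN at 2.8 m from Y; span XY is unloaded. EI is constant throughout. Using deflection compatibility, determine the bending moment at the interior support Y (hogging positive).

M_Y = 46.31 kN·m

Take M_Y as the redundant. Released structure: two simple spans XY and YZ with a hinge at Y.
Rotations at Y on the released spans (each span's end-slope, ×1/EI):
  span YZ: point load 76.3 at a = 2.8: Pab(L + b)/(6LEI) = 239.3/EI
  relative rotation θ_0 = (0 + 239.3)/EI = 239.3/EI
A unit hogging moment at Y produces rotation L₁/(3EI) + L₂/(3EI) = 5.167/EI.
Compatibility: M_Y·(L₁+L₂)/(3EI) = θ_0, giving M_Y = 46.31 kN·m (hogging).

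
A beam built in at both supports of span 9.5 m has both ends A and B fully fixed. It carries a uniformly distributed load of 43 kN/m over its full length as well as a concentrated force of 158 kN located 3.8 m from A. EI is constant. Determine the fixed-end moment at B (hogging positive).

M_B = 467.5 kN·m

Take the two fixed-end moments M_A, M_B as redundants; the released structure is the simple span AB.
End rotations of the released simple span under the applied load (×1/EI):
  at A: UDL 43: wL³/(24EI) = 1536/EI
  at B: UDL 43: wL³/(24EI) = 1536/EI
  at A: point load 158 at a = 3.8: Pab(L + b)/(6LEI) = 912.6/EI
  at B: point load 158 at a = 3.8: Pab(L + a)/(6LEI) = 798.5/EI
  θ_A0 = 2449/EI,  θ_B0 = 2335/EI
Flexibility coefficients: a unit moment at one end gives L/(3EI) there and L/(6EI) at the far end, so f₁₁ = f₂₂ = 3.167/EI and f₁₂ = f₂₁ = 1.583/EI.
Compatibility — zero rotation at each built-in end:
  3.167 M_A + 1.583 M_B = 2449
  1.583 M_A + 3.167 M_B = 2335
Solving the pair gives M_A = 539.5 kN·m and M_B = 467.5 kN·m (hogging).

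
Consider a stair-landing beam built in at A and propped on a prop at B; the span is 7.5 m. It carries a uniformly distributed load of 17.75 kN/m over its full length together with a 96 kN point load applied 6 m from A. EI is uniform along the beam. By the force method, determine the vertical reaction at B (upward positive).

Remove the prop at B; the released (primary) structure is a cantilever built in at A.
Deflection at B on the released cantilever, summing each load's contribution:
  UDL 17.75: wL⁴/(8EI) = 7020/EI
  point load 96 at a = 6: Pa²(3L − a)/(6EI) = 9504/EI
  δ_0 = 16524/EI
Tip deflection under a unit load at B: L³/(3EI) = 140.6/EI.
Compatibility at B: δ_0 − R_B·δ_{BB} = 0, so R_B = 16524/140.6 = 117.5 kN.

R_B = 117.5 kN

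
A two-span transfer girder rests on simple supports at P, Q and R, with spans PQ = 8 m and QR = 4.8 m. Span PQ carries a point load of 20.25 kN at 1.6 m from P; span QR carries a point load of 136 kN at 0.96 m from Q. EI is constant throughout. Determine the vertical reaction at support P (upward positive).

R_P = 10.58 kN

Insert a hinge at Q; M_Q is the redundant, and each span becomes simply supported.
Rotations at Q on the released spans (each span's end-slope, ×1/EI):
  span PQ: point load 20.25 at a = 1.6: Pab(L + a)/(6LEI) = 41.47/EI
  span QR: point load 136 at a = 0.96: Pab(L + b)/(6LEI) = 150.4/EI
  relative rotation θ_0 = (41.47 + 150.4)/EI = 191.9/EI
A unit hogging moment at Q produces rotation L₁/(3EI) + L₂/(3EI) = 4.267/EI.
Slope continuity at Q: θ_0 = M_Q·4.267/EI, so M_Q = 191.9/4.267 = 44.97 kN·m (hogging).
Span PQ, ΣM about P with M_Q applied at Q: R_Q^{PQ}·8 = 32.4 + 44.97, so R_Q^{PQ} = 9.671 kN and R_P = 20.25 − 9.671 = 10.58 kN.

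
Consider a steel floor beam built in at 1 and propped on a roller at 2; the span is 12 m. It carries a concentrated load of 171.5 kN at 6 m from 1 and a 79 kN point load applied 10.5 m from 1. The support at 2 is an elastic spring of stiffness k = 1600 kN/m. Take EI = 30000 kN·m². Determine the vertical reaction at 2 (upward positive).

R_2 = 114.1 kN

Release the roller at 2. Primary structure: cantilever fixed at 1.
Free-end deflection of the primary structure under the applied loading (downward +):
  point load 171.5 at a = 6: Pa²(3L − a)/(6EI) = 30870/EI
  point load 79 at a = 10.5: Pa²(3L − a)/(6EI) = 37016/EI
  δ_0 = 67886/EI
Flexibility coefficient — unit upward force at 2: δ_{22} = L³/(3EI) = 576/EI.
With EI = 30000 kN·m²: δ_0 = 2.2629 m and δ_{22} = 0.0192 m/kN.
Compatibility — the spring shortens by R_2/k under the reaction it provides: δ_0 − R_2·δ_{22} = R_2/k. With 1/k = 0.000625 m/kN, R_2 = δ_0 / (δ_{22} + 1/k) = 2.2629 / (0.0192 + 0.000625) = 114.1 kN.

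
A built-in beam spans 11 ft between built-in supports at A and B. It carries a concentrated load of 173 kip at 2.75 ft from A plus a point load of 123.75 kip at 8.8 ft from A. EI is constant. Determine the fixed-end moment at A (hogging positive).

Release both end moments; the primary structure is a simply-supported span AB with redundants M_A and M_B.
Simple-span end rotations at A and B under the given loads:
  at A: point load 173 at a = 2.75: Pab(L + b)/(6LEI) = 1145/EI
  at B: point load 173 at a = 2.75: Pab(L + a)/(6LEI) = 817.7/EI
  at A: point load 123.75 at a = 8.8: Pab(L + b)/(6LEI) = 479.2/EI
  at B: point load 123.75 at a = 8.8: Pab(L + a)/(6LEI) = 718.7/EI
  θ_A0 = 1624/EI,  θ_B0 = 1536/EI
Flexibility coefficients: a unit moment at one end gives L/(3EI) there and L/(6EI) at the far end, so f₁₁ = f₂₂ = 3.667/EI and f₁₂ = f₂₁ = 1.833/EI.
Compatibility — zero rotation at each built-in end:
  3.667 M_A + 1.833 M_B = 1624
  1.833 M_A + 3.667 M_B = 1536
Solving the pair gives M_A = 311.2 kip·ft and M_B = 263.4 kip·ft (hogging).

M_A = 311.2 kip·ft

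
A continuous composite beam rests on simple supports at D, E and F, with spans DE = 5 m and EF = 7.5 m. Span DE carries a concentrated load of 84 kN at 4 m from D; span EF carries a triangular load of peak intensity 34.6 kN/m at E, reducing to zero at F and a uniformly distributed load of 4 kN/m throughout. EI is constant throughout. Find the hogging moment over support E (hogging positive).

Release continuity at E by inserting a hinge; the redundant is the internal moment M_E. The primary structure is two simply-supported spans DE and EF.
Discontinuity in slope at E on the released structure — sum the simple-span end rotations:
  span DE: point load 84 at a = 4: Pab(L + a)/(6LEI) = 100.8/EI
  span EF: triangular load, peak 34.6: w₀L³/(45EI) = 324.4/EI
  span EF: UDL 4: wL³/(24EI) = 70.31/EI
  relative rotation θ_0 = (100.8 + 394.7)/EI = 495.5/EI
A unit hogging moment at E produces rotation L₁/(3EI) + L₂/(3EI) = 4.167/EI.
Slope continuity at E: θ_0 = M_E·4.167/EI, so M_E = 495.5/4.167 = 118.9 kN·m (hogging).

M_E = 118.9 kN·m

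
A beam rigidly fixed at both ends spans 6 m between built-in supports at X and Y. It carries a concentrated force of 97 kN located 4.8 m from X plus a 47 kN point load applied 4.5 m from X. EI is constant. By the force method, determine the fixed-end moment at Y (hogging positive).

M_Y = 114.2 kN·m

Take the two fixed-end moments M_X, M_Y as redundants; the released structure is the simple span XY.
Simple-span end rotations at X and Y under the given loads:
  at X: point load 97 at a = 4.8: Pab(L + b)/(6LEI) = 111.7/EI
  at Y: point load 97 at a = 4.8: Pab(L + a)/(6LEI) = 167.6/EI
  at X: point load 47 at a = 4.5: Pab(L + b)/(6LEI) = 66.09/EI
  at Y: point load 47 at a = 4.5: Pab(L + a)/(6LEI) = 92.53/EI
  θ_X0 = 177.8/EI,  θ_Y0 = 260.1/EI
Flexibility coefficients: a unit moment at one end gives L/(3EI) there and L/(6EI) at the far end, so f₁₁ = f₂₂ = 2/EI and f₁₂ = f₂₁ = 1/EI.
Compatibility — zero rotation at each built-in end:
  2 M_X + 1 M_Y = 177.8
  1 M_X + 2 M_Y = 260.1
Solving the pair gives M_X = 31.84 kN·m and M_Y = 114.2 kN·m (hogging).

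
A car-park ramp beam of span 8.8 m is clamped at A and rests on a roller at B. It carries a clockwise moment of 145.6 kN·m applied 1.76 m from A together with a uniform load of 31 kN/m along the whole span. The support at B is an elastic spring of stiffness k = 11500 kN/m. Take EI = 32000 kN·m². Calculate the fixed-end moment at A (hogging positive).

M_A = 378.9 kN·m

Take the reaction at B as the redundant and release it; the primary structure is a cantilever fixed at A.
Free-end deflection of the primary structure under the applied loading (downward +):
  clockwise couple 145.6 at a = 1.76: M₀a(2L − a)/(2EI) = 2030/EI
  UDL 31: wL⁴/(8EI) = 23238/EI
  δ_0 = 25268/EI
Tip deflection under a unit load at B: L³/(3EI) = 227.2/EI.
With EI = 32000 kN·m²: δ_0 = 0.78962 m and δ_{BB} = 0.007099 m/kN.
Compatibility — the spring shortens by R_B/k under the reaction it provides: δ_0 − R_B·δ_{BB} = R_B/k. With 1/k = 0.000087 m/kN, R_B = δ_0 / (δ_{BB} + 1/k) = 0.78962 / (0.007099 + 0.000087) = 109.9 kN.
Moment equilibrium about A: M_A = Σ(load moments about A) − R_B·L = 1346 − 109.9×8.8 = 378.9 kN·m.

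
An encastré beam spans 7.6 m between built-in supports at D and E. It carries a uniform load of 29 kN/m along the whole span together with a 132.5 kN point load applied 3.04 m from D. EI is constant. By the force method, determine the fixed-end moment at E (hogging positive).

M_E = 236.3 kN·m

Take the two fixed-end moments M_D, M_E as redundants; the released structure is the simple span DE.
End rotations of the released simple span under the applied load (×1/EI):
  at D: UDL 29: wL³/(24EI) = 530.4/EI
  at E: UDL 29: wL³/(24EI) = 530.4/EI
  at D: point load 132.5 at a = 3.04: Pab(L + b)/(6LEI) = 489.8/EI
  at E: point load 132.5 at a = 3.04: Pab(L + a)/(6LEI) = 428.6/EI
  θ_D0 = 1020/EI,  θ_E0 = 959/EI
Flexibility coefficients: a unit moment at one end gives L/(3EI) there and L/(6EI) at the far end, so f₁₁ = f₂₂ = 2.533/EI and f₁₂ = f₂₁ = 1.267/EI.
Compatibility — zero rotation at each built-in end:
  2.533 M_D + 1.267 M_E = 1020
  1.267 M_D + 2.533 M_E = 959
Solving the pair gives M_D = 284.6 kN·m and M_E = 236.3 kN·m (hogging).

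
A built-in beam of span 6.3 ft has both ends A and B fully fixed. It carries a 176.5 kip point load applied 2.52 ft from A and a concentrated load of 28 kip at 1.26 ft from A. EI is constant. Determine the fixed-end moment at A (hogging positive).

M_A = 182.7 kip·ft

Release both end moments; the primary structure is a simply-supported span AB with redundants M_A and M_B.
On the primary (simply-supported) span, the end slopes from the loading are:
  at A: point load 176.5 at a = 2.52: Pab(L + b)/(6LEI) = 448.3/EI
  at B: point load 176.5 at a = 2.52: Pab(L + a)/(6LEI) = 392.3/EI
  at A: point load 28 at a = 1.26: Pab(L + b)/(6LEI) = 53.34/EI
  at B: point load 28 at a = 1.26: Pab(L + a)/(6LEI) = 35.56/EI
  θ_A0 = 501.7/EI,  θ_B0 = 427.9/EI
Flexibility coefficients: a unit moment at one end gives L/(3EI) there and L/(6EI) at the far end, so f₁₁ = f₂₂ = 2.1/EI and f₁₂ = f₂₁ = 1.05/EI.
Compatibility — zero rotation at each built-in end:
  2.1 M_A + 1.05 M_B = 501.7
  1.05 M_A + 2.1 M_B = 427.9
Solving the pair gives M_A = 182.7 kip·ft and M_B = 112.4 kip·ft (hogging).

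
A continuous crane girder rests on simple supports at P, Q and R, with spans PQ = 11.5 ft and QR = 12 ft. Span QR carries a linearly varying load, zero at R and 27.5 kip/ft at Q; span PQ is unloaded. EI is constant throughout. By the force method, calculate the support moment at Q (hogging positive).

M_Q = 134.8 kip·ft

Insert a hinge at Q; M_Q is the redundant, and each span becomes simply supported.
Rotations at Q on the released spans (each span's end-slope, ×1/EI):
  span QR: triangular load, peak 27.5: w₀L³/(45EI) = 1056/EI
  relative rotation θ_0 = (0 + 1056)/EI = 1056/EI
A unit hogging moment at Q produces rotation L₁/(3EI) + L₂/(3EI) = 7.833/EI.
Compatibility: M_Q·(L₁+L₂)/(3EI) = θ_0, giving M_Q = 134.8 kip·ft (hogging).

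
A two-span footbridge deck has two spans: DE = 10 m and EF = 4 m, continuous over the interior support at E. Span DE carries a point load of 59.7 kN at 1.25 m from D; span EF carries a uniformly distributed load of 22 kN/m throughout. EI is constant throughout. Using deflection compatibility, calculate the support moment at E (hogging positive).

Release continuity at E by inserting a hinge; the redundant is the internal moment M_E. The primary structure is two simply-supported spans DE and EF.
Discontinuity in slope at E on the released structure — sum the simple-span end rotations:
  span DE: point load 59.7 at a = 1.25: Pab(L + a)/(6LEI) = 122.4/EI
  span EF: UDL 22: wL³/(24EI) = 58.67/EI
  relative rotation θ_0 = (122.4 + 58.67)/EI = 181.1/EI
A unit hogging moment at E produces rotation L₁/(3EI) + L₂/(3EI) = 4.667/EI.
Slope continuity at E: θ_0 = M_E·4.667/EI, so M_E = 181.1/4.667 = 38.81 kN·m (hogging).

M_E = 38.81 kN·m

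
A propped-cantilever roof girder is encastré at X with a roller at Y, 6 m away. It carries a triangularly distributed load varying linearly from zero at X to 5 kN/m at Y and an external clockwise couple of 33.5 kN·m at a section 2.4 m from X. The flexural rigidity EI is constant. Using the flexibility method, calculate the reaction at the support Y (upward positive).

R_Y = 13.61 kN

Remove the prop at Y; the released (primary) structure is a cantilever built in at X.
Primary-structure tip deflection at Y by superposition:
  triangular load, peak 5 at the free end: 11w₀L⁴/(120EI) = 594/EI
  clockwise couple 33.5 at a = 2.4: M₀a(2L − a)/(2EI) = 385.9/EI
  δ_0 = 979.9/EI
Tip deflection under a unit load at Y: L³/(3EI) = 72/EI.
The prop prevents deflection at Y: R_Y = δ_0/δ_{YY} = 979.9/72 = 13.61 kN.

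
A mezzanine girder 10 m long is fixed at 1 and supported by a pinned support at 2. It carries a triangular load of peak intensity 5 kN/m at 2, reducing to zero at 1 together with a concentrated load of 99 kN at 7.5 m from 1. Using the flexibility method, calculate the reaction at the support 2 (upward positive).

Take the reaction at 2 as the redundant and release it; the primary structure is a cantilever fixed at 1.
Free-end deflection of the primary structure under the applied loading (downward +):
  triangular load, peak 5 at the free end: 11w₀L⁴/(120EI) = 4583/EI
  point load 99 at a = 7.5: Pa²(3L − a)/(6EI) = 20883/EI
  δ_0 = 25466/EI
Flexibility coefficient — unit upward force at 2: δ_{22} = L³/(3EI) = 333.3/EI.
The prop prevents deflection at 2: R_2 = δ_0/δ_{22} = 25466/333.3 = 76.4 kN.

R_2 = 76.4 kN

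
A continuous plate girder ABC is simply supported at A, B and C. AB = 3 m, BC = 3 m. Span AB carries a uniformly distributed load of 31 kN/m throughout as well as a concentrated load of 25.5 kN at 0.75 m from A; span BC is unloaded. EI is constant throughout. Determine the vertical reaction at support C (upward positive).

R_C = -7.307 kN

Release continuity at B by inserting a hinge; the redundant is the internal moment M_B. The primary structure is two simply-supported spans AB and BC.
End slopes at the hinge B, treating each span as simply supported:
  span AB: UDL 31: wL³/(24EI) = 34.88/EI
  span AB: point load 25.5 at a = 0.75: Pab(L + a)/(6LEI) = 8.965/EI
  relative rotation θ_0 = (43.84 + 0)/EI = 43.84/EI
A unit hogging moment at B produces rotation L₁/(3EI) + L₂/(3EI) = 2/EI.
Compatibility: M_B·(L₁+L₂)/(3EI) = θ_0, giving M_B = 21.92 kN·m (hogging).
Span BC, ΣM about C: R_B^{BC}·3 = 0 + 21.92, so R_B^{BC} = 7.307 kN and R_C = 0 − 7.307 = -7.307 kN.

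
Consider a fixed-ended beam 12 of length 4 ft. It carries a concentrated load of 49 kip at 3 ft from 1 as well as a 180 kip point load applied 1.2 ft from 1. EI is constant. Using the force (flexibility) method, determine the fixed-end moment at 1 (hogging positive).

M_1 = 115 kip·ft

Take the two fixed-end moments M_1, M_2 as redundants; the released structure is the simple span 12.
Simple-span end rotations at 1 and 2 under the given loads:
  at 1: point load 49 at a = 3: Pab(L + b)/(6LEI) = 30.62/EI
  at 2: point load 49 at a = 3: Pab(L + a)/(6LEI) = 42.88/EI
  at 1: point load 180 at a = 1.2: Pab(L + b)/(6LEI) = 171.4/EI
  at 2: point load 180 at a = 1.2: Pab(L + a)/(6LEI) = 131/EI
  θ_10 = 202/EI,  θ_20 = 173.9/EI
Flexibility coefficients: a unit moment at one end gives L/(3EI) there and L/(6EI) at the far end, so f₁₁ = f₂₂ = 1.333/EI and f₁₂ = f₂₁ = 0.6667/EI.
Compatibility — zero rotation at each built-in end:
  1.333 M_1 + 0.6667 M_2 = 202
  0.6667 M_1 + 1.333 M_2 = 173.9
Solving the pair gives M_1 = 115 kip·ft and M_2 = 72.92 kip·ft (hogging).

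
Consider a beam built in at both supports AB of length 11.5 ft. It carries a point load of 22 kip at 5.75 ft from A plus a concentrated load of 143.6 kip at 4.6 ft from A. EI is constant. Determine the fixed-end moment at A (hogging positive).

Take the two fixed-end moments M_A, M_B as redundants; the released structure is the simple span AB.
End rotations of the released simple span under the applied load (×1/EI):
  at A: point load 22 at a = 5.75: Pab(L + b)/(6LEI) = 181.8/EI
  at B: point load 22 at a = 5.75: Pab(L + a)/(6LEI) = 181.8/EI
  at A: point load 143.6 at a = 4.6: Pab(L + b)/(6LEI) = 1215/EI
  at B: point load 143.6 at a = 4.6: Pab(L + a)/(6LEI) = 1064/EI
  θ_A0 = 1397/EI,  θ_B0 = 1245/EI
Flexibility coefficients: a unit moment at one end gives L/(3EI) there and L/(6EI) at the far end, so f₁₁ = f₂₂ = 3.833/EI and f₁₂ = f₂₁ = 1.917/EI.
Compatibility — zero rotation at each built-in end:
  3.833 M_A + 1.917 M_B = 1397
  1.917 M_A + 3.833 M_B = 1245
Solving the pair gives M_A = 269.4 kip·ft and M_B = 190.2 kip·ft (hogging).

M_A = 269.4 kip·ft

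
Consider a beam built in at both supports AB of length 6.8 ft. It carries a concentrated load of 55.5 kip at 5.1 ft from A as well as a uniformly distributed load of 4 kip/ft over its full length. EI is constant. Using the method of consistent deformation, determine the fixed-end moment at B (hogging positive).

Take the two fixed-end moments M_A, M_B as redundants; the released structure is the simple span AB.
On the primary (simply-supported) span, the end slopes from the loading are:
  at A: point load 55.5 at a = 5.1: Pab(L + b)/(6LEI) = 100.2/EI
  at B: point load 55.5 at a = 5.1: Pab(L + a)/(6LEI) = 140.3/EI
  at A: UDL 4: wL³/(24EI) = 52.41/EI
  at B: UDL 4: wL³/(24EI) = 52.41/EI
  θ_A0 = 152.7/EI,  θ_B0 = 192.8/EI
Flexibility coefficients: a unit moment at one end gives L/(3EI) there and L/(6EI) at the far end, so f₁₁ = f₂₂ = 2.267/EI and f₁₂ = f₂₁ = 1.133/EI.
Compatibility — zero rotation at each built-in end:
  2.267 M_A + 1.133 M_B = 152.7
  1.133 M_A + 2.267 M_B = 192.8
Solving the pair gives M_A = 33.1 kip·ft and M_B = 68.49 kip·ft (hogging).

M_B = 68.49 kip·ft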